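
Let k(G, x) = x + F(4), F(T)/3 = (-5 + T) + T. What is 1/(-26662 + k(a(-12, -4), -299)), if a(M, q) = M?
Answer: -1/26952 ≈ -3.7103e-5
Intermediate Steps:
F(T) = -15 + 6*T (F(T) = 3*((-5 + T) + T) = 3*(-5 + 2*T) = -15 + 6*T)
k(G, x) = 9 + x (k(G, x) = x + (-15 + 6*4) = x + (-15 + 24) = x + 9 = 9 + x)
1/(-26662 + k(a(-12, -4), -299)) = 1/(-26662 + (9 - 299)) = 1/(-26662 - 290) = 1/(-26952) = -1/26952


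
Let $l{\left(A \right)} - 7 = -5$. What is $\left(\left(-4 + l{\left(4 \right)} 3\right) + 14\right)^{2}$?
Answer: $256$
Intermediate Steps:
$l{\left(A \right)} = 2$ ($l{\left(A \right)} = 7 - 5 = 2$)
$\left(\left(-4 + l{\left(4 \right)} 3\right) + 14\right)^{2} = \left(\left(-4 + 2 \cdot 3\right) + 14\right)^{2} = \left(\left(-4 + 6\right) + 14\right)^{2} = \left(2 + 14\right)^{2} = 16^{2} = 256$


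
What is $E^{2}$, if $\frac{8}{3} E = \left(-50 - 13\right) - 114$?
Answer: $\frac{281961}{64} \approx 4405.6$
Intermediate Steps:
$E = - \frac{531}{8}$ ($E = \frac{3 \left(\left(-50 - 13\right) - 114\right)}{8} = \frac{3 \left(-63 - 114\right)}{8} = \frac{3}{8} \left(-177\right) = - \frac{531}{8} \approx -66.375$)
$E^{2} = \left(- \frac{531}{8}\right)^{2} = \frac{281961}{64}$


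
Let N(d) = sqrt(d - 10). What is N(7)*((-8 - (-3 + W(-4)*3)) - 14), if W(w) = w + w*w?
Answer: -55*I*sqrt(3) ≈ -95.263*I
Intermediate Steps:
W(w) = w + w**2
N(d) = sqrt(-10 + d)
N(7)*((-8 - (-3 + W(-4)*3)) - 14) = sqrt(-10 + 7)*((-8 - (-3 - 4*(1 - 4)*3)) - 14) = sqrt(-3)*((-8 - (-3 - 4*(-3)*3)) - 14) = (I*sqrt(3))*((-8 - (-3 + 12*3)) - 14) = (I*sqrt(3))*((-8 - (-3 + 36)) - 14) = (I*sqrt(3))*((-8 - 1*33) - 14) = (I*sqrt(3))*((-8 - 33) - 14) = (I*sqrt(3))*(-41 - 14) = (I*sqrt(3))*(-55) = -55*I*sqrt(3)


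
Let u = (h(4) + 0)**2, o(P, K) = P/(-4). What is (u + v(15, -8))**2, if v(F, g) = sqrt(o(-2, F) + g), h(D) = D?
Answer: (32 + I*sqrt(30))**2/4 ≈ 248.5 + 87.636*I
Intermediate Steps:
o(P, K) = -P/4 (o(P, K) = P*(-1/4) = -P/4)
u = 16 (u = (4 + 0)**2 = 4**2 = 16)
v(F, g) = sqrt(1/2 + g) (v(F, g) = sqrt(-1/4*(-2) + g) = sqrt(1/2 + g))
(u + v(15, -8))**2 = (16 + sqrt(2 + 4*(-8))/2)**2 = (16 + sqrt(2 - 32)/2)**2 = (16 + sqrt(-30)/2)**2 = (16 + (I*sqrt(30))/2)**2 = (16 + I*sqrt(30)/2)**2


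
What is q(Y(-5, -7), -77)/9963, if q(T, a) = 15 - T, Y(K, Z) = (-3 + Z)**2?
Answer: -85/9963 ≈ -0.0085316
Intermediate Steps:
q(Y(-5, -7), -77)/9963 = (15 - (-3 - 7)**2)/9963 = (15 - 1*(-10)**2)*(1/9963) = (15 - 1*100)*(1/9963) = (15 - 100)*(1/9963) = -85*1/9963 = -85/9963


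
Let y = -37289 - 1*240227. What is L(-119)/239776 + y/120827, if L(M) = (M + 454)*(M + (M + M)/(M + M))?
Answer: -604389557/245520464 ≈ -2.4617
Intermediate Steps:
L(M) = (1 + M)*(454 + M) (L(M) = (454 + M)*(M + (2*M)/((2*M))) = (454 + M)*(M + (2*M)*(1/(2*M))) = (454 + M)*(M + 1) = (454 + M)*(1 + M) = (1 + M)*(454 + M))
y = -277516 (y = -37289 - 240227 = -277516)
L(-119)/239776 + y/120827 = (454 + (-119)² + 455*(-119))/239776 - 277516/120827 = (454 + 14161 - 54145)*(1/239776) - 277516*1/120827 = -39530*1/239776 - 277516/120827 = -335/2032 - 277516/120827 = -604389557/245520464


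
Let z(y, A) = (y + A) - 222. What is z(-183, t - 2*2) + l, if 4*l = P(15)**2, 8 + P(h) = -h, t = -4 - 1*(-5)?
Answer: -1103/4 ≈ -275.75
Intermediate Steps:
t = 1 (t = -4 + 5 = 1)
P(h) = -8 - h
z(y, A) = -222 + A + y (z(y, A) = (A + y) - 222 = -222 + A + y)
l = 529/4 (l = (-8 - 1*15)**2/4 = (-8 - 15)**2/4 = (1/4)*(-23)**2 = (1/4)*529 = 529/4 ≈ 132.25)
z(-183, t - 2*2) + l = (-222 + (1 - 2*2) - 183) + 529/4 = (-222 + (1 - 4) - 183) + 529/4 = (-222 - 3 - 183) + 529/4 = -408 + 529/4 = -1103/4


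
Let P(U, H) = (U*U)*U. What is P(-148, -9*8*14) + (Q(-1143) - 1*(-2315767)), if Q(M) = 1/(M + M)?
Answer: -2116893151/2286 ≈ -9.2603e+5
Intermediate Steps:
Q(M) = 1/(2*M)
P(U, H) = U**3 (P(U, H) = U**2*U = U**3)
P(-148, -9*8*14) + (Q(-1143) - 1*(-2315767)) = (-148)**3 + ((1/2)/(-1143) - 1*(-2315767)) = -3241792 + ((1/2)*(-1/1143) + 2315767) = -3241792 + (-1/2286 + 2315767) = -3241792 + 5293843361/2286 = -2116893151/2286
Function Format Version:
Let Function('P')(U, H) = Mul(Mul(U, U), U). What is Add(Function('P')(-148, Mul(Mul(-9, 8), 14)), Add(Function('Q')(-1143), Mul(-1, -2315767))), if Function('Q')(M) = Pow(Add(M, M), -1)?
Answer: Rational(-2116893151, 2286) ≈ -9.2603e+5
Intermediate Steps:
Function('Q')(M) = Mul(Rational(1, 2), Pow(M, -1)) (Function('Q')(M) = Pow(Mul(2, M), -1) = Mul(Rational(1, 2), Pow(M, -1)))
Function('P')(U, H) = Pow(U, 3) (Function('P')(U, H) = Mul(Pow(U, 2), U) = Pow(U, 3))
Add(Function('P')(-148, Mul(Mul(-9, 8), 14)), Add(Function('Q')(-1143), Mul(-1, -2315767))) = Add(Pow(-148, 3), Add(Mul(Rational(1, 2), Pow(-1143, -1)), Mul(-1, -2315767))) = Add(-3241792, Add(Mul(Rational(1, 2), Rational(-1, 1143)), 2315767)) = Add(-3241792, Add(Rational(-1, 2286), 2315767)) = Add(-3241792, Rational(5293843361, 2286)) = Rational(-2116893151, 2286)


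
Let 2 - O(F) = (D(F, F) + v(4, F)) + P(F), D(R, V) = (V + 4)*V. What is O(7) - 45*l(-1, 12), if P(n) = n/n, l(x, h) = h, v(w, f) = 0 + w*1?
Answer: -620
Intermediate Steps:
v(w, f) = w (v(w, f) = 0 + w = w)
D(R, V) = V*(4 + V) (D(R, V) = (4 + V)*V = V*(4 + V))
P(n) = 1
O(F) = -3 - F*(4 + F) (O(F) = 2 - ((F*(4 + F) + 4) + 1) = 2 - ((4 + F*(4 + F)) + 1) = 2 - (5 + F*(4 + F)) = 2 + (-5 - F*(4 + F)) = -3 - F*(4 + F))
O(7) - 45*l(-1, 12) = (-3 - 1*7*(4 + 7)) - 45*12 = (-3 - 1*7*11) - 540 = (-3 - 77) - 540 = -80 - 540 = -620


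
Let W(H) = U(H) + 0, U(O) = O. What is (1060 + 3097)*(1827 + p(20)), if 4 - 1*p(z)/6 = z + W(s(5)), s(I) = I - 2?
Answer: 7120941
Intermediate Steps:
s(I) = -2 + I
W(H) = H (W(H) = H + 0 = H)
p(z) = 6 - 6*z (p(z) = 24 - 6*(z + (-2 + 5)) = 24 - 6*(z + 3) = 24 - 6*(3 + z) = 24 + (-18 - 6*z) = 6 - 6*z)
(1060 + 3097)*(1827 + p(20)) = (1060 + 3097)*(1827 + (6 - 6*20)) = 4157*(1827 + (6 - 120)) = 4157*(1827 - 114) = 4157*1713 = 7120941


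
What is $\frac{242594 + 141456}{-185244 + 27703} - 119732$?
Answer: $- \frac{18863083062}{157541} \approx -1.1973 \cdot 10^{5}$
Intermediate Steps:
$\frac{242594 + 141456}{-185244 + 27703} - 119732 = \frac{384050}{-157541} - 119732 = 384050 \left(- \frac{1}{157541}\right) - 119732 = - \frac{384050}{157541} - 119732 = - \frac{18863083062}{157541}$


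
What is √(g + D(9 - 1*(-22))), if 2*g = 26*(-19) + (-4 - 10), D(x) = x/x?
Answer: I*√253 ≈ 15.906*I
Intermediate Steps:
D(x) = 1
g = -254 (g = (26*(-19) + (-4 - 10))/2 = (-494 - 14)/2 = (½)*(-508) = -254)
√(g + D(9 - 1*(-22))) = √(-254 + 1) = √(-253) = I*√253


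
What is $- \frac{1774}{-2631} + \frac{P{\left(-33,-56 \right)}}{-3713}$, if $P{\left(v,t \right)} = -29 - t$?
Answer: $\frac{6515825}{9768903} \approx 0.667$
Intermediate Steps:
$- \frac{1774}{-2631} + \frac{P{\left(-33,-56 \right)}}{-3713} = - \frac{1774}{-2631} + \frac{-29 - -56}{-3713} = \left(-1774\right) \left(- \frac{1}{2631}\right) + \left(-29 + 56\right) \left(- \frac{1}{3713}\right) = \frac{1774}{2631} + 27 \left(- \frac{1}{3713}\right) = \frac{1774}{2631} - \frac{27}{3713} = \frac{6515825}{9768903}$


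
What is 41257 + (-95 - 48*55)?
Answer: 38522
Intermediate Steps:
41257 + (-95 - 48*55) = 41257 + (-95 - 2640) = 41257 - 2735 = 38522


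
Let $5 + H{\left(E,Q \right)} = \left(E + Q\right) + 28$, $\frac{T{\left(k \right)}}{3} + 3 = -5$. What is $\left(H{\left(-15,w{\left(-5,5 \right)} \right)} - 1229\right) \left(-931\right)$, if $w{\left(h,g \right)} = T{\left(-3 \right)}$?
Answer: $1159095$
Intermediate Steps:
$T{\left(k \right)} = -24$ ($T{\left(k \right)} = -9 + 3 \left(-5\right) = -9 - 15 = -24$)
$w{\left(h,g \right)} = -24$
$H{\left(E,Q \right)} = 23 + E + Q$ ($H{\left(E,Q \right)} = -5 + \left(\left(E + Q\right) + 28\right) = -5 + \left(28 + E + Q\right) = 23 + E + Q$)
$\left(H{\left(-15,w{\left(-5,5 \right)} \right)} - 1229\right) \left(-931\right) = \left(\left(23 - 15 - 24\right) - 1229\right) \left(-931\right) = \left(-16 - 1229\right) \left(-931\right) = \left(-1245\right) \left(-931\right) = 1159095$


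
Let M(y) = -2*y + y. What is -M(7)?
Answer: 7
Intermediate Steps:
M(y) = -y
-M(7) = -(-1)*7 = -1*(-7) = 7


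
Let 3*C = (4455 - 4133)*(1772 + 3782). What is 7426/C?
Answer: 11139/894194 ≈ 0.012457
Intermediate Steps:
C = 1788388/3 (C = ((4455 - 4133)*(1772 + 3782))/3 = (322*5554)/3 = (⅓)*1788388 = 1788388/3 ≈ 5.9613e+5)
7426/C = 7426/(1788388/3) = 7426*(3/1788388) = 11139/894194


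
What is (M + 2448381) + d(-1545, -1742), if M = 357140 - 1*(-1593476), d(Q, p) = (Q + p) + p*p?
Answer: 7430274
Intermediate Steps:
d(Q, p) = Q + p + p² (d(Q, p) = (Q + p) + p² = Q + p + p²)
M = 1950616 (M = 357140 + 1593476 = 1950616)
(M + 2448381) + d(-1545, -1742) = (1950616 + 2448381) + (-1545 - 1742 + (-1742)²) = 4398997 + (-1545 - 1742 + 3034564) = 4398997 + 3031277 = 7430274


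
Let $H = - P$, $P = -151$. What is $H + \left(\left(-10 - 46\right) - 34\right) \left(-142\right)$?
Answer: $12931$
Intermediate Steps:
$H = 151$ ($H = \left(-1\right) \left(-151\right) = 151$)
$H + \left(\left(-10 - 46\right) - 34\right) \left(-142\right) = 151 + \left(\left(-10 - 46\right) - 34\right) \left(-142\right) = 151 + \left(-56 - 34\right) \left(-142\right) = 151 - -12780 = 151 + 12780 = 12931$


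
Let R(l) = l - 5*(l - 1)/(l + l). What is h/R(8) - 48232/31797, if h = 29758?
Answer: 5044985480/985707 ≈ 5118.1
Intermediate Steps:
R(l) = l - 5*(-1 + l)/(2*l)
h/R(8) - 48232/31797 = 29758/(-5/2 + 8 + (5/2)/8) - 48232/31797 = 29758/(-5/2 + 8 + (5/2)*(1/8)) - 48232*1/31797 = 29758/(-5/2 + 8 + 5/16) - 48232/31797 = 29758/(93/16) - 48232/31797 = 29758*(16/93) - 48232/31797 = 476128/93 - 48232/31797 = 5044985480/985707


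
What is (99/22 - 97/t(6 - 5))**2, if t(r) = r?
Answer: 34225/4 ≈ 8556.3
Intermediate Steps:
(99/22 - 97/t(6 - 5))**2 = (99/22 - 97/(6 - 5))**2 = (99*(1/22) - 97/1)**2 = (9/2 - 97*1)**2 = (9/2 - 97)**2 = (-185/2)**2 = 34225/4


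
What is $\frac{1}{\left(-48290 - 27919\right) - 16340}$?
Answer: $- \frac{1}{92549} \approx -1.0805 \cdot 10^{-5}$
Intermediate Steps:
$\frac{1}{\left(-48290 - 27919\right) - 16340} = \frac{1}{-76209 - 16340} = \frac{1}{-92549} = - \frac{1}{92549}$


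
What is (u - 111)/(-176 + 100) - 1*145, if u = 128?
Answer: -11037/76 ≈ -145.22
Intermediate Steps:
(u - 111)/(-176 + 100) - 1*145 = (128 - 111)/(-176 + 100) - 1*145 = 17/(-76) - 145 = 17*(-1/76) - 145 = -17/76 - 145 = -11037/76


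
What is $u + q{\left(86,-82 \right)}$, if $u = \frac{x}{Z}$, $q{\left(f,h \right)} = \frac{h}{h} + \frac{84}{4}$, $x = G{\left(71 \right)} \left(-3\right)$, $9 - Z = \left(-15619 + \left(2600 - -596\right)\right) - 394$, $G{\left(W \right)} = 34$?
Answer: $\frac{141035}{6413} \approx 21.992$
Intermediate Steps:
$Z = 12826$ ($Z = 9 - \left(\left(-15619 + \left(2600 - -596\right)\right) - 394\right) = 9 - \left(\left(-15619 + \left(2600 + 596\right)\right) - 394\right) = 9 - \left(\left(-15619 + 3196\right) - 394\right) = 9 - \left(-12423 - 394\right) = 9 - -12817 = 9 + 12817 = 12826$)
$x = -102$ ($x = 34 \left(-3\right) = -102$)
$q{\left(f,h \right)} = 22$ ($q{\left(f,h \right)} = 1 + 84 \cdot \frac{1}{4} = 1 + 21 = 22$)
$u = - \frac{51}{6413}$ ($u = - \frac{102}{12826} = \left(-102\right) \frac{1}{12826} = - \frac{51}{6413} \approx -0.0079526$)
$u + q{\left(86,-82 \right)} = - \frac{51}{6413} + 22 = \frac{141035}{6413}$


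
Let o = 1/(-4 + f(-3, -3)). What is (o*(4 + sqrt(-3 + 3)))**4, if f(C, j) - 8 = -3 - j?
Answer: 1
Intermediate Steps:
f(C, j) = 5 - j (f(C, j) = 8 + (-3 - j) = 5 - j)
o = 1/4 (o = 1/(-4 + (5 - 1*(-3))) = 1/(-4 + (5 + 3)) = 1/(-4 + 8) = 1/4 ≈ 0.25000)
(o*(4 + sqrt(-3 + 3)))**4 = ((4 + sqrt(-3 + 3))/4)**4 = ((4 + sqrt(0))/4)**4 = ((4 + 0)/4)**4 = ((1/4)*4)**4 = 1**4 = 1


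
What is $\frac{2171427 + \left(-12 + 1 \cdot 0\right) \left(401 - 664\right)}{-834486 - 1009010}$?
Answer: $- \frac{2174583}{1843496} \approx -1.1796$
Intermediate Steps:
$\frac{2171427 + \left(-12 + 1 \cdot 0\right) \left(401 - 664\right)}{-834486 - 1009010} = \frac{2171427 + \left(-12 + 0\right) \left(-263\right)}{-1843496} = \left(2171427 - -3156\right) \left(- \frac{1}{1843496}\right) = \left(2171427 + 3156\right) \left(- \frac{1}{1843496}\right) = 2174583 \left(- \frac{1}{1843496}\right) = - \frac{2174583}{1843496}$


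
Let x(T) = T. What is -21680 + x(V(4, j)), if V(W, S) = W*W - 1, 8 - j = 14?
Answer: -21665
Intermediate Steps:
j = -6 (j = 8 - 1*14 = 8 - 14 = -6)
V(W, S) = -1 + W² (V(W, S) = W² - 1 = -1 + W²)
-21680 + x(V(4, j)) = -21680 + (-1 + 4²) = -21680 + (-1 + 16) = -21680 + 15 = -21665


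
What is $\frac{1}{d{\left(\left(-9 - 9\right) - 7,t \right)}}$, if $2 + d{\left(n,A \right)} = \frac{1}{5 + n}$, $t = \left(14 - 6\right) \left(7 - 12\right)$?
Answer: $- \frac{20}{41} \approx -0.4878$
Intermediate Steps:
$t = -40$ ($t = 8 \left(-5\right) = -40$)
$d{\left(n,A \right)} = -2 + \frac{1}{5 + n}$
$\frac{1}{d{\left(\left(-9 - 9\right) - 7,t \right)}} = \frac{1}{\frac{1}{5 - 25} \left(-9 - 2 \left(\left(-9 - 9\right) - 7\right)\right)} = \frac{1}{\frac{1}{5 - 25} \left(-9 - 2 \left(-18 - 7\right)\right)} = \frac{1}{\frac{1}{5 - 25} \left(-9 - -50\right)} = \frac{1}{\frac{1}{-20} \left(-9 + 50\right)} = \frac{1}{\left(- \frac{1}{20}\right) 41} = \frac{1}{- \frac{41}{20}} = - \frac{20}{41}$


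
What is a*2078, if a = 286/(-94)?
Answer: -297154/47 ≈ -6322.4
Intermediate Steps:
a = -143/47 (a = 286*(-1/94) = -143/47 ≈ -3.0426)
a*2078 = -143/47*2078 = -297154/47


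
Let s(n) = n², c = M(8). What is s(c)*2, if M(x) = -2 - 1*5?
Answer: 98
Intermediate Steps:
M(x) = -7 (M(x) = -2 - 5 = -7)
c = -7
s(c)*2 = (-7)²*2 = 49*2 = 98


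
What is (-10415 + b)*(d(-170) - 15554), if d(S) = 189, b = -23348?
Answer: 518768495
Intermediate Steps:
(-10415 + b)*(d(-170) - 15554) = (-10415 - 23348)*(189 - 15554) = -33763*(-15365) = 518768495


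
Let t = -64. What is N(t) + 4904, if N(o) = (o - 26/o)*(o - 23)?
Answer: 333973/32 ≈ 10437.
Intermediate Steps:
N(o) = (-23 + o)*(o - 26/o) (N(o) = (o - 26/o)*(-23 + o) = (-23 + o)*(o - 26/o))
N(t) + 4904 = (-26 + (-64)² - 23*(-64) + 598/(-64)) + 4904 = (-26 + 4096 + 1472 + 598*(-1/64)) + 4904 = (-26 + 4096 + 1472 - 299/32) + 4904 = 177045/32 + 4904 = 333973/32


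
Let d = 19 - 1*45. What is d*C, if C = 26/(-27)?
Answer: 676/27 ≈ 25.037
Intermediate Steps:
C = -26/27 (C = 26*(-1/27) = -26/27 ≈ -0.96296)
d = -26 (d = 19 - 45 = -26)
d*C = -26*(-26/27) = 676/27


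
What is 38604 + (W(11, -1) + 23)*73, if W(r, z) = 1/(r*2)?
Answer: 886299/22 ≈ 40286.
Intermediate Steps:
W(r, z) = 1/(2*r)
38604 + (W(11, -1) + 23)*73 = 38604 + ((½)/11 + 23)*73 = 38604 + ((½)*(1/11) + 23)*73 = 38604 + (1/22 + 23)*73 = 38604 + (507/22)*73 = 38604 + 37011/22 = 886299/22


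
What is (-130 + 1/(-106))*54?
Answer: -372087/53 ≈ -7020.5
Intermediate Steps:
(-130 + 1/(-106))*54 = (-130 - 1/106)*54 = -13781/106*54 = -372087/53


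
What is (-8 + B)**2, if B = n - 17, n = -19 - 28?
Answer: 5184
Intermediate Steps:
n = -47
B = -64 (B = -47 - 17 = -64)
(-8 + B)**2 = (-8 - 64)**2 = (-72)**2 = 5184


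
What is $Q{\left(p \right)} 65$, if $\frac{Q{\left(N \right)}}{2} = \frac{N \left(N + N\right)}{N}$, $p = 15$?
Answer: $3900$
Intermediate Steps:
$Q{\left(N \right)} = 4 N$ ($Q{\left(N \right)} = 2 \frac{N \left(N + N\right)}{N} = 2 \frac{N 2 N}{N} = 2 \frac{2 N^{2}}{N} = 2 \cdot 2 N = 4 N$)
$Q{\left(p \right)} 65 = 4 \cdot 15 \cdot 65 = 60 \cdot 65 = 3900$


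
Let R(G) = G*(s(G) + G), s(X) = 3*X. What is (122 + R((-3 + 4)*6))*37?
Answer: 9842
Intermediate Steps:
R(G) = 4*G² (R(G) = G*(3*G + G) = G*(4*G) = 4*G²)
(122 + R((-3 + 4)*6))*37 = (122 + 4*((-3 + 4)*6)²)*37 = (122 + 4*(1*6)²)*37 = (122 + 4*6²)*37 = (122 + 4*36)*37 = (122 + 144)*37 = 266*37 = 9842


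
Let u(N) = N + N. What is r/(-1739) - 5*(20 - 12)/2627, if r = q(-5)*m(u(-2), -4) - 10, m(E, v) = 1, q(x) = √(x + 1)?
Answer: -1170/123469 - 2*I/1739 ≈ -0.0094761 - 0.0011501*I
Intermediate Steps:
u(N) = 2*N
q(x) = √(1 + x)
r = -10 + 2*I (r = √(1 - 5)*1 - 10 = √(-4)*1 - 10 = (2*I)*1 - 10 = 2*I - 10 = -10 + 2*I ≈ -10.0 + 2.0*I)
r/(-1739) - 5*(20 - 12)/2627 = (-10 + 2*I)/(-1739) - 5*(20 - 12)/2627 = (-10 + 2*I)*(-1/1739) - 5*8*(1/2627) = (10/1739 - 2*I/1739) - 40*1/2627 = (10/1739 - 2*I/1739) - 40/2627 = -1170/123469 - 2*I/1739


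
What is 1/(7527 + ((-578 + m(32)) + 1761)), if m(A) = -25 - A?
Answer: 1/8653 ≈ 0.00011557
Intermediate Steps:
1/(7527 + ((-578 + m(32)) + 1761)) = 1/(7527 + ((-578 + (-25 - 1*32)) + 1761)) = 1/(7527 + ((-578 + (-25 - 32)) + 1761)) = 1/(7527 + ((-578 - 57) + 1761)) = 1/(7527 + (-635 + 1761)) = 1/(7527 + 1126) = 1/8653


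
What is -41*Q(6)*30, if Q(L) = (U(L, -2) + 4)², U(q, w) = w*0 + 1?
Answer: -30750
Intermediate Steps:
U(q, w) = 1 (U(q, w) = 0 + 1 = 1)
Q(L) = 25 (Q(L) = (1 + 4)² = 5² = 25)
-41*Q(6)*30 = -41*25*30 = -1025*30 = -30750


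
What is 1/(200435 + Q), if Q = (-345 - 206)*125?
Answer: 1/131560 ≈ 7.6011e-6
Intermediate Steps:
Q = -68875 (Q = -551*125 = -68875)
1/(200435 + Q) = 1/(200435 - 68875) = 1/131560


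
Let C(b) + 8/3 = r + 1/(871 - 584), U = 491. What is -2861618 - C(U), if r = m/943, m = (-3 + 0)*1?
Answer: -56668568452/19803 ≈ -2.8616e+6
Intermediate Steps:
m = -3 (m = -3*1 = -3)
r = -3/943 ≈ -0.0031813
C(b) = -52802/19803 (C(b) = -8/3 + (-3/943 + 1/(871 - 584)) = -8/3 + (-3/943 + 1/287) = -8/3 + 2/6601 = -52802/19803)
-2861618 - C(U) = -2861618 - 1*(-52802/19803) = -2861618 + 52802/19803 = -56668568452/19803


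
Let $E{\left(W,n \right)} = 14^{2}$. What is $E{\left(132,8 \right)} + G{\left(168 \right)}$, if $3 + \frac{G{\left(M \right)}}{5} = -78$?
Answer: $-209$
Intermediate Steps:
$E{\left(W,n \right)} = 196$
$G{\left(M \right)} = -405$ ($G{\left(M \right)} = -15 + 5 \left(-78\right) = -15 - 390 = -405$)
$E{\left(132,8 \right)} + G{\left(168 \right)} = 196 - 405 = -209$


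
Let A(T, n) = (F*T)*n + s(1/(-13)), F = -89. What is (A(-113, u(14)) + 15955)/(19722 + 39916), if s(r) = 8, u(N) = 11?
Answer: 63295/29819 ≈ 2.1226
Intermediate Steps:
A(T, n) = 8 - 89*T*n (A(T, n) = (-89*T)*n + 8 = -89*T*n + 8 = 8 - 89*T*n)
(A(-113, u(14)) + 15955)/(19722 + 39916) = ((8 - 89*(-113)*11) + 15955)/(19722 + 39916) = ((8 + 110627) + 15955)/59638 = (110635 + 15955)*(1/59638) = 126590*(1/59638) = 63295/29819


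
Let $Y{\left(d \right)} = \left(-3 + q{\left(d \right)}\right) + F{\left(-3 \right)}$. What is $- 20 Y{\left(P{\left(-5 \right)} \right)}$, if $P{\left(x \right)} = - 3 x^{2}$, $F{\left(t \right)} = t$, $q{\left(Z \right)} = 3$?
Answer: $60$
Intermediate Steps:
$Y{\left(d \right)} = -3$ ($Y{\left(d \right)} = \left(-3 + 3\right) - 3 = 0 - 3 = -3$)
$- 20 Y{\left(P{\left(-5 \right)} \right)} = \left(-20\right) \left(-3\right) = 60$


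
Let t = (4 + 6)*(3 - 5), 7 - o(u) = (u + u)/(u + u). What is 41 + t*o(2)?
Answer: -79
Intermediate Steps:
o(u) = 6 (o(u) = 7 - (u + u)/(u + u) = 7 - 2*u/(2*u) = 7 - 2*u*1/(2*u) = 7 - 1*1 = 7 - 1 = 6)
t = -20 (t = 10*(-2) = -20)
41 + t*o(2) = 41 - 20*6 = 41 - 120 = -79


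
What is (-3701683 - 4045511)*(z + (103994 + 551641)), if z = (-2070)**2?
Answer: -38275283108790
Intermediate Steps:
z = 4284900
(-3701683 - 4045511)*(z + (103994 + 551641)) = (-3701683 - 4045511)*(4284900 + (103994 + 551641)) = -7747194*(4284900 + 655635) = -7747194*4940535 = -38275283108790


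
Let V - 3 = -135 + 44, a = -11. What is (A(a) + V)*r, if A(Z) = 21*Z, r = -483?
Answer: 154077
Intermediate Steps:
V = -88 (V = 3 + (-135 + 44) = 3 - 91 = -88)
(A(a) + V)*r = (21*(-11) - 88)*(-483) = (-231 - 88)*(-483) = -319*(-483) = 154077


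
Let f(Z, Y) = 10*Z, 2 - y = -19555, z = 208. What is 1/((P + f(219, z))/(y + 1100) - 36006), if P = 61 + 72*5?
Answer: -2951/106253333 ≈ -2.7773e-5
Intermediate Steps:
y = 19557 (y = 2 - 1*(-19555) = 2 + 19555 = 19557)
P = 421 (P = 61 + 360 = 421)
1/((P + f(219, z))/(y + 1100) - 36006) = 1/((421 + 10*219)/(19557 + 1100) - 36006) = 1/((421 + 2190)/20657 - 36006) = 1/(2611*(1/20657) - 36006) = 1/(373/2951 - 36006) = 1/(-106253333/2951) = -2951/106253333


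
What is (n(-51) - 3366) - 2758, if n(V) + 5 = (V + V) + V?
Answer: -6282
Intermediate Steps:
n(V) = -5 + 3*V (n(V) = -5 + ((V + V) + V) = -5 + (2*V + V) = -5 + 3*V)
(n(-51) - 3366) - 2758 = ((-5 + 3*(-51)) - 3366) - 2758 = ((-5 - 153) - 3366) - 2758 = (-158 - 3366) - 2758 = -3524 - 2758 = -6282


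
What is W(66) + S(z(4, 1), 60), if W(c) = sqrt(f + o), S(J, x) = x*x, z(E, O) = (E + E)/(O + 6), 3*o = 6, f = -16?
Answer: 3600 + I*sqrt(14) ≈ 3600.0 + 3.7417*I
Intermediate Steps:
o = 2 (o = (1/3)*6 = 2)
z(E, O) = 2*E/(6 + O) (z(E, O) = (2*E)/(6 + O) = 2*E/(6 + O))
S(J, x) = x**2
W(c) = I*sqrt(14) (W(c) = sqrt(-16 + 2) = sqrt(-14) = I*sqrt(14))
W(66) + S(z(4, 1), 60) = I*sqrt(14) + 60**2 = I*sqrt(14) + 3600 = 3600 + I*sqrt(14)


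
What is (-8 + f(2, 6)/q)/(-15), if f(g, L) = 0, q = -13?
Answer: 8/15 ≈ 0.53333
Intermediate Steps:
(-8 + f(2, 6)/q)/(-15) = (-8 + 0/(-13))/(-15) = -(-8 + 0*(-1/13))/15 = -(-8 + 0)/15 = -1/15*(-8) = 8/15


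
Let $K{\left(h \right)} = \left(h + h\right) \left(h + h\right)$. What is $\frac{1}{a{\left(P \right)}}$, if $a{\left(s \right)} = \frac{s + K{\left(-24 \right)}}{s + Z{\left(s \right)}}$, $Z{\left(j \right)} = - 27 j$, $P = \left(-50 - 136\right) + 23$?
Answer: $\frac{4238}{2141} \approx 1.9794$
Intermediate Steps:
$K{\left(h \right)} = 4 h^{2}$ ($K{\left(h \right)} = 2 h 2 h = 4 h^{2}$)
$P = -163$ ($P = -186 + 23 = -163$)
$a{\left(s \right)} = - \frac{2304 + s}{26 s}$ ($a{\left(s \right)} = \frac{s + 4 \left(-24\right)^{2}}{s - 27 s} = \frac{s + 4 \cdot 576}{\left(-26\right) s} = \left(s + 2304\right) \left(- \frac{1}{26 s}\right) = \left(2304 + s\right) \left(- \frac{1}{26 s}\right) = - \frac{2304 + s}{26 s}$)
$\frac{1}{a{\left(P \right)}} = \frac{1}{\frac{1}{26} \frac{1}{-163} \left(-2304 - -163\right)} = \frac{1}{\frac{1}{26} \left(- \frac{1}{163}\right) \left(-2304 + 163\right)} = \frac{1}{\frac{1}{26} \left(- \frac{1}{163}\right) \left(-2141\right)} = \frac{1}{\frac{2141}{4238}} = \frac{4238}{2141}$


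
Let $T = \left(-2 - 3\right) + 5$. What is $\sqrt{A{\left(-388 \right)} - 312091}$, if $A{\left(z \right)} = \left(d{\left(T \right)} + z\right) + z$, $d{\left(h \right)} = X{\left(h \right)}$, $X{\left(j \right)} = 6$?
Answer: $i \sqrt{312861} \approx 559.34 i$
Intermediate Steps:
$T = 0$ ($T = -5 + 5 = 0$)
$d{\left(h \right)} = 6$
$A{\left(z \right)} = 6 + 2 z$ ($A{\left(z \right)} = \left(6 + z\right) + z = 6 + 2 z$)
$\sqrt{A{\left(-388 \right)} - 312091} = \sqrt{\left(6 + 2 \left(-388\right)\right) - 312091} = \sqrt{\left(6 - 776\right) - 312091} = \sqrt{-770 - 312091} = \sqrt{-312861} = i \sqrt{312861}$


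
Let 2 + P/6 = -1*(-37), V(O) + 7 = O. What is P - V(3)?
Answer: 214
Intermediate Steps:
V(O) = -7 + O
P = 210 (P = -12 + 6*(-1*(-37)) = -12 + 6*37 = -12 + 222 = 210)
P - V(3) = 210 - (-7 + 3) = 210 - 1*(-4) = 210 + 4 = 214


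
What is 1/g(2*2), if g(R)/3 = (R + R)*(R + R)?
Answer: 1/192 ≈ 0.0052083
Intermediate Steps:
g(R) = 12*R² (g(R) = 3*((R + R)*(R + R)) = 3*((2*R)*(2*R)) = 3*(4*R²) = 12*R²)
1/g(2*2) = 1/(12*(2*2)²) = 1/(12*4²) = 1/(12*16) = 1/192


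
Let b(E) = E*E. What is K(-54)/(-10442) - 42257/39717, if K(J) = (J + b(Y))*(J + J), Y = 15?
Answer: 146122981/207362457 ≈ 0.70467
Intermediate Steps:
b(E) = E²
K(J) = 2*J*(225 + J) (K(J) = (J + 15²)*(J + J) = (J + 225)*(2*J) = (225 + J)*(2*J) = 2*J*(225 + J))
K(-54)/(-10442) - 42257/39717 = (2*(-54)*(225 - 54))/(-10442) - 42257/39717 = (2*(-54)*171)*(-1/10442) - 42257*1/39717 = -18468*(-1/10442) - 42257/39717 = 9234/5221 - 42257/39717 = 146122981/207362457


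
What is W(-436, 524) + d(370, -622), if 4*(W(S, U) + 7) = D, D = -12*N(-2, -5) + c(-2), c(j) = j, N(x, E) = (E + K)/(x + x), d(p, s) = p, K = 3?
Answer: 361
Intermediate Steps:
N(x, E) = (3 + E)/(2*x) (N(x, E) = (E + 3)/(x + x) = (3 + E)/((2*x)) = (3 + E)*(1/(2*x)) = (3 + E)/(2*x))
D = -8 (D = -6*(3 - 5)/(-2) - 2 = -6*(-1)*(-2)/2 - 2 = -12*½ - 2 = -6 - 2 = -8)
W(S, U) = -9 (W(S, U) = -7 + (¼)*(-8) = -7 - 2 = -9)
W(-436, 524) + d(370, -622) = -9 + 370 = 361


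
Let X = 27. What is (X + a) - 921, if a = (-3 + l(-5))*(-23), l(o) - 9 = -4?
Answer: -940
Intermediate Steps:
l(o) = 5 (l(o) = 9 - 4 = 5)
a = -46 (a = (-3 + 5)*(-23) = 2*(-23) = -46)
(X + a) - 921 = (27 - 46) - 921 = -19 - 921 = -940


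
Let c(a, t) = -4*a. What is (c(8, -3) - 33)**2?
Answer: 4225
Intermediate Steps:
(c(8, -3) - 33)**2 = (-4*8 - 33)**2 = (-32 - 33)**2 = (-65)**2 = 4225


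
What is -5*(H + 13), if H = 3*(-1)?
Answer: -50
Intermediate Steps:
H = -3
-5*(H + 13) = -5*(-3 + 13) = -5*10 = -50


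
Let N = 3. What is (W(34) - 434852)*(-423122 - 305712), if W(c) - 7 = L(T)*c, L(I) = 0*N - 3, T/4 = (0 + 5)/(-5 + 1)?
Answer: 317004161798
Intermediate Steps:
T = -5 (T = 4*((0 + 5)/(-5 + 1)) = 4*(5/(-4)) = 4*(5*(-¼)) = 4*(-5/4) = -5)
L(I) = -3 (L(I) = 0*3 - 3 = 0 - 3 = -3)
W(c) = 7 - 3*c
(W(34) - 434852)*(-423122 - 305712) = ((7 - 3*34) - 434852)*(-423122 - 305712) = ((7 - 102) - 434852)*(-728834) = (-95 - 434852)*(-728834) = -434947*(-728834) = 317004161798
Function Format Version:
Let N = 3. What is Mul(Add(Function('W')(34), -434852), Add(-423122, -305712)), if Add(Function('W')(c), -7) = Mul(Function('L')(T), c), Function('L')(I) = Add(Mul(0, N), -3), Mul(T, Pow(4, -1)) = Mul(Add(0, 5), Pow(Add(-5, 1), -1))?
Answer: 317004161798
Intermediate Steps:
T = -5 (T = Mul(4, Mul(Add(0, 5), Pow(Add(-5, 1), -1))) = Mul(4, Mul(5, Pow(-4, -1))) = Mul(4, Mul(5, Rational(-1, 4))) = Mul(4, Rational(-5, 4)) = -5)
Function('L')(I) = -3 (Function('L')(I) = Add(Mul(0, 3), -3) = Add(0, -3) = -3)
Function('W')(c) = Add(7, Mul(-3, c))
Mul(Add(Function('W')(34), -434852), Add(-423122, -305712)) = Mul(Add(Add(7, Mul(-3, 34)), -434852), Add(-423122, -305712)) = Mul(Add(Add(7, -102), -434852), -728834) = Mul(Add(-95, -434852), -728834) = Mul(-434947, -728834) = 317004161798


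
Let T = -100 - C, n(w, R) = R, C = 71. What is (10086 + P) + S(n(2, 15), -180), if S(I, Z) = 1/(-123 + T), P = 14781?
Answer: 7310897/294 ≈ 24867.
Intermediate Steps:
T = -171 (T = -100 - 1*71 = -100 - 71 = -171)
S(I, Z) = -1/294 (S(I, Z) = 1/(-123 - 171) = 1/(-294) = -1/294)
(10086 + P) + S(n(2, 15), -180) = (10086 + 14781) - 1/294 = 24867 - 1/294 = 7310897/294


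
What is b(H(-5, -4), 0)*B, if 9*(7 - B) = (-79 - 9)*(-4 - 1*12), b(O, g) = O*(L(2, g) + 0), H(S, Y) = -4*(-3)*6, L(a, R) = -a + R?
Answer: 21520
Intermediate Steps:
L(a, R) = R - a
H(S, Y) = 72 (H(S, Y) = 12*6 = 72)
b(O, g) = O*(-2 + g) (b(O, g) = O*((g - 1*2) + 0) = O*((g - 2) + 0) = O*((-2 + g) + 0) = O*(-2 + g))
B = -1345/9 (B = 7 - (-79 - 9)*(-4 - 1*12)/9 = 7 - (-88)*(-4 - 12)/9 = 7 - (-88)*(-16)/9 = 7 - ⅑*1408 = 7 - 1408/9 = -1345/9 ≈ -149.44)
b(H(-5, -4), 0)*B = (72*(-2 + 0))*(-1345/9) = (72*(-2))*(-1345/9) = -144*(-1345/9) = 21520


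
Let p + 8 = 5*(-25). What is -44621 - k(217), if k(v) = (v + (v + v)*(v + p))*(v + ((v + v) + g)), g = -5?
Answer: -23735379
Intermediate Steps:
p = -133 (p = -8 + 5*(-25) = -8 - 125 = -133)
k(v) = (-5 + 3*v)*(v + 2*v*(-133 + v)) (k(v) = (v + (v + v)*(v - 133))*(v + ((v + v) - 5)) = (v + (2*v)*(-133 + v))*(v + (2*v - 5)) = (v + 2*v*(-133 + v))*(v + (-5 + 2*v)) = (v + 2*v*(-133 + v))*(-5 + 3*v) = (-5 + 3*v)*(v + 2*v*(-133 + v)))
-44621 - k(217) = -44621 - 217*(1325 - 805*217 + 6*217²) = -44621 - 217*(1325 - 174685 + 6*47089) = -44621 - 217*(1325 - 174685 + 282534) = -44621 - 217*109174 = -44621 - 1*23690758 = -44621 - 23690758 = -23735379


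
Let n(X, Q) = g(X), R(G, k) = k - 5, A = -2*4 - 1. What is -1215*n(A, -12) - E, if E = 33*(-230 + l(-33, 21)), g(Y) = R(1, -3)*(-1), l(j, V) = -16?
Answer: -1602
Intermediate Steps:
A = -9 (A = -8 - 1 = -9)
R(G, k) = -5 + k
g(Y) = 8 (g(Y) = (-5 - 3)*(-1) = -8*(-1) = 8)
n(X, Q) = 8
E = -8118 (E = 33*(-230 - 16) = 33*(-246) = -8118)
-1215*n(A, -12) - E = -1215*8 - 1*(-8118) = -9720 + 8118 = -1602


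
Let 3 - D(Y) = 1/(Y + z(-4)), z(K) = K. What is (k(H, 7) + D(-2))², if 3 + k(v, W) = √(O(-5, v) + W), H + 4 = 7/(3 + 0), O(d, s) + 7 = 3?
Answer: 109/36 + √3/3 ≈ 3.6051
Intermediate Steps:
O(d, s) = -4 (O(d, s) = -7 + 3 = -4)
H = -5/3 (H = -4 + 7/(3 + 0) = -4 + 7/3 = -5/3 ≈ -1.6667)
k(v, W) = -3 + √(-4 + W)
D(Y) = 3 - 1/(-4 + Y) (D(Y) = 3 - 1/(Y - 4) = 3 - 1/(-4 + Y))
(k(H, 7) + D(-2))² = ((-3 + √(-4 + 7)) + (-13 + 3*(-2))/(-4 - 2))² = ((-3 + √3) + (-13 - 6)/(-6))² = ((-3 + √3) - ⅙*(-19))² = ((-3 + √3) + 19/6)² = (⅙ + √3)²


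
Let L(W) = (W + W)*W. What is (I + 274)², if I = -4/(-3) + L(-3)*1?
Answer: 774400/9 ≈ 86045.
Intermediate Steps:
L(W) = 2*W² (L(W) = (2*W)*W = 2*W²)
I = 58/3 (I = -4/(-3) + (2*(-3)²)*1 = -4*(-⅓) + (2*9)*1 = 4/3 + 18*1 = 4/3 + 18 = 58/3 ≈ 19.333)
(I + 274)² = (58/3 + 274)² = (880/3)² = 774400/9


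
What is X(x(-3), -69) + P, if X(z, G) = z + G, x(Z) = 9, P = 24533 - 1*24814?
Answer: -341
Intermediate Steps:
P = -281 (P = 24533 - 24814 = -281)
X(z, G) = G + z
X(x(-3), -69) + P = (-69 + 9) - 281 = -60 - 281 = -341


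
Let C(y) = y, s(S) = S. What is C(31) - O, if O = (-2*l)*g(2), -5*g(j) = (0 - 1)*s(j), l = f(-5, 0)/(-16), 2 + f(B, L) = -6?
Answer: 157/5 ≈ 31.400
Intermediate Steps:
f(B, L) = -8 (f(B, L) = -2 - 6 = -8)
l = ½ (l = -8/(-16) = -8*(-1/16) = ½ ≈ 0.50000)
g(j) = j/5 (g(j) = -(0 - 1)*j/5 = -(-1)*j/5 = j/5)
O = -⅖ (O = (-2*½)*((⅕)*2) = -1*⅖ = -⅖ ≈ -0.40000)
C(31) - O = 31 - 1*(-⅖) = 31 + ⅖ = 157/5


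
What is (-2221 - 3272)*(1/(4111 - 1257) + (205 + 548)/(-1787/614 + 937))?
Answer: -2417098703769/545619158 ≈ -4430.0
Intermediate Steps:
(-2221 - 3272)*(1/(4111 - 1257) + (205 + 548)/(-1787/614 + 937)) = -5493*(1/2854 + 753/(-1787*1/614 + 937)) = -5493*(1/2854 + 753/(-1787/614 + 937)) = -5493*(1/2854 + 753/(573531/614)) = -5493*(1/2854 + 753*(614/573531)) = -5493*(1/2854 + 154114/191177) = -5493*440032533/545619158 = -2417098703769/545619158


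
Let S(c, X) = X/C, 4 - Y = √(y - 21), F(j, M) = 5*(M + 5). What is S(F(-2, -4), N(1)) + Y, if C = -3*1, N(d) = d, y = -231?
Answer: 11/3 - 6*I*√7 ≈ 3.6667 - 15.875*I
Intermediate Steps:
C = -3
F(j, M) = 25 + 5*M (F(j, M) = 5*(5 + M) = 25 + 5*M)
Y = 4 - 6*I*√7 (Y = 4 - √(-231 - 21) = 4 - √(-252) = 4 - 6*I*√7 ≈ 4.0 - 15.875*I)
S(c, X) = -X/3 (S(c, X) = X/(-3) = X*(-⅓) = -X/3)
S(F(-2, -4), N(1)) + Y = -⅓*1 + (4 - 6*I*√7) = -⅓ + (4 - 6*I*√7) = 11/3 - 6*I*√7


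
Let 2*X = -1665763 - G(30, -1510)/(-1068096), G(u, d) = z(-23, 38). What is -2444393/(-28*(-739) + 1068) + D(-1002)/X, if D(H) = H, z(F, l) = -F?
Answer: -869800946293642717/7743055757523200 ≈ -112.33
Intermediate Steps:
G(u, d) = 23 (G(u, d) = -1*(-23) = 23)
X = -1779194797225/2136192 (X = (-1665763 - 23/(-1068096))/2 = (-1665763 - 23*(-1)/1068096)/2 = (-1665763 - 1*(-23/1068096))/2 = (-1665763 + 23/1068096)/2 = (½)*(-1779194797225/1068096) = -1779194797225/2136192 ≈ -8.3288e+5)
-2444393/(-28*(-739) + 1068) + D(-1002)/X = -2444393/(-28*(-739) + 1068) - 1002/(-1779194797225/2136192) = -2444393/(20692 + 1068) - 1002*(-2136192/1779194797225) = -2444393/21760 + 2140464384/1779194797225 = -869800946293642717/7743055757523200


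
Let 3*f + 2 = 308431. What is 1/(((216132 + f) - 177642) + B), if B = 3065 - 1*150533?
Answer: -3/18505 ≈ -0.00016212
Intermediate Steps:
f = 308429/3 (f = -2/3 + (1/3)*308431 = -2/3 + 308431/3 = 308429/3 ≈ 1.0281e+5)
B = -147468 (B = 3065 - 150533 = -147468)
1/(((216132 + f) - 177642) + B) = 1/(((216132 + 308429/3) - 177642) - 147468) = 1/((956825/3 - 177642) - 147468) = 1/(423899/3 - 147468) = 1/(-18505/3) = -3/18505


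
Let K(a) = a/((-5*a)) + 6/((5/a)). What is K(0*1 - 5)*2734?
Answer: -84754/5 ≈ -16951.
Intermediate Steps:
K(a) = -⅕ + 6*a/5 (K(a) = a*(-1/(5*a)) + 6*(a/5) = -⅕ + 6*a/5)
K(0*1 - 5)*2734 = (-⅕ + 6*(0*1 - 5)/5)*2734 = (-⅕ + 6*(0 - 5)/5)*2734 = (-⅕ + (6/5)*(-5))*2734 = (-⅕ - 6)*2734 = -31/5*2734 = -84754/5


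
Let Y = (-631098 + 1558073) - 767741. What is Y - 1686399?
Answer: -1527165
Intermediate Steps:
Y = 159234 (Y = 926975 - 767741 = 159234)
Y - 1686399 = 159234 - 1686399 = -1527165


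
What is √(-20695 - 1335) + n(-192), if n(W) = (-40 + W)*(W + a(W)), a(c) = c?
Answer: 89088 + I*√22030 ≈ 89088.0 + 148.43*I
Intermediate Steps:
n(W) = 2*W*(-40 + W) (n(W) = (-40 + W)*(W + W) = (-40 + W)*(2*W) = 2*W*(-40 + W))
√(-20695 - 1335) + n(-192) = √(-20695 - 1335) + 2*(-192)*(-40 - 192) = √(-22030) + 2*(-192)*(-232) = I*√22030 + 89088 = 89088 + I*√22030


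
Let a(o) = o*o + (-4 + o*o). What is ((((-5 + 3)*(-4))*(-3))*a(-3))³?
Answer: -37933056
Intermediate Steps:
a(o) = -4 + 2*o² (a(o) = o² + (-4 + o²) = -4 + 2*o²)
((((-5 + 3)*(-4))*(-3))*a(-3))³ = ((((-5 + 3)*(-4))*(-3))*(-4 + 2*(-3)²))³ = ((-2*(-4)*(-3))*(-4 + 2*9))³ = ((8*(-3))*(-4 + 18))³ = (-24*14)³ = (-336)³ = -37933056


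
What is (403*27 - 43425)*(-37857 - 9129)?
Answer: 1529112384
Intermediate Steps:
(403*27 - 43425)*(-37857 - 9129) = (10881 - 43425)*(-46986) = -32544*(-46986) = 1529112384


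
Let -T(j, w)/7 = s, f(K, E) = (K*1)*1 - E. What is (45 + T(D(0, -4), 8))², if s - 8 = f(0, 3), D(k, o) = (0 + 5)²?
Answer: 100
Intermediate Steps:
D(k, o) = 25 (D(k, o) = 5² = 25)
f(K, E) = K - E (f(K, E) = K*1 - E = K - E)
s = 5 (s = 8 + (0 - 1*3) = 8 + (0 - 3) = 8 - 3 = 5)
T(j, w) = -35 (T(j, w) = -7*5 = -35)
(45 + T(D(0, -4), 8))² = (45 - 35)² = 10² = 100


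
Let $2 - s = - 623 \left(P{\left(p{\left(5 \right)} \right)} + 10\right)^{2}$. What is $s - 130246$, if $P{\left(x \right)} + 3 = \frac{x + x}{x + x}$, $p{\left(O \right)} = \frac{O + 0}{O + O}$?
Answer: $-90372$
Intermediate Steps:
$p{\left(O \right)} = \frac{1}{2}$ ($p{\left(O \right)} = \frac{O}{2 O} = O \frac{1}{2 O} = \frac{1}{2}$)
$P{\left(x \right)} = -2$ ($P{\left(x \right)} = -3 + \frac{x + x}{x + x} = -3 + \frac{2 x}{2 x} = -3 + 2 x \frac{1}{2 x} = -3 + 1 = -2$)
$s = 39874$ ($s = 2 - - 623 \left(-2 + 10\right)^{2} = 2 - - 623 \cdot 8^{2} = 2 - \left(-623\right) 64 = 2 - -39872 = 2 + 39872 = 39874$)
$s - 130246 = 39874 - 130246 = -90372$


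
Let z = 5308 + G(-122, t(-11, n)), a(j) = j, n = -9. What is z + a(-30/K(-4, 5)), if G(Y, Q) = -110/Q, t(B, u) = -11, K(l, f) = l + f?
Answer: 5288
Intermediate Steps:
K(l, f) = f + l
z = 5318 (z = 5308 - 110/(-11) = 5308 - 110*(-1/11) = 5308 + 10 = 5318)
z + a(-30/K(-4, 5)) = 5318 - 30/(5 - 4) = 5318 - 30/1 = 5318 - 30*1 = 5318 - 30 = 5288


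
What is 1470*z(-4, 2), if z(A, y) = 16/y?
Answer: 11760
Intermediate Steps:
1470*z(-4, 2) = 1470*(16/2) = 1470*(16*(1/2)) = 1470*8 = 11760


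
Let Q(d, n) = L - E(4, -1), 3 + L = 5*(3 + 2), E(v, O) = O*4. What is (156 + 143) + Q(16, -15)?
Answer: 325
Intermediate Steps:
E(v, O) = 4*O
L = 22 (L = -3 + 5*(3 + 2) = -3 + 5*5 = -3 + 25 = 22)
Q(d, n) = 26 (Q(d, n) = 22 - 4*(-1) = 22 - 1*(-4) = 22 + 4 = 26)
(156 + 143) + Q(16, -15) = (156 + 143) + 26 = 299 + 26 = 325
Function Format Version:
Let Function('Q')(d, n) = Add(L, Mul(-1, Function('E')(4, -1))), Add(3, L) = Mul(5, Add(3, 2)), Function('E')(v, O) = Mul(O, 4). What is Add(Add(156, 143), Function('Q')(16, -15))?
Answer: 325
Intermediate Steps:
Function('E')(v, O) = Mul(4, O)
L = 22 (L = Add(-3, Mul(5, Add(3, 2))) = Add(-3, Mul(5, 5)) = Add(-3, 25) = 22)
Function('Q')(d, n) = 26 (Function('Q')(d, n) = Add(22, Mul(-1, Mul(4, -1))) = Add(22, Mul(-1, -4)) = Add(22, 4) = 26)
Add(Add(156, 143), Function('Q')(16, -15)) = Add(Add(156, 143), 26) = Add(299, 26) = 325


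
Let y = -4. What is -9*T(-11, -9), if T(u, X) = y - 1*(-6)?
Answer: -18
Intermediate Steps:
T(u, X) = 2 (T(u, X) = -4 - 1*(-6) = -4 + 6 = 2)
-9*T(-11, -9) = -9*2 = -18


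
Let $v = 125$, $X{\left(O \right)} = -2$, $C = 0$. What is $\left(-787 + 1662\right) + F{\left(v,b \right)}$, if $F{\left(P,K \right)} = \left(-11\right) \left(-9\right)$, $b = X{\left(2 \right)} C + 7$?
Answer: $974$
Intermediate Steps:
$b = 7$ ($b = \left(-2\right) 0 + 7 = 0 + 7 = 7$)
$F{\left(P,K \right)} = 99$
$\left(-787 + 1662\right) + F{\left(v,b \right)} = \left(-787 + 1662\right) + 99 = 875 + 99 = 974$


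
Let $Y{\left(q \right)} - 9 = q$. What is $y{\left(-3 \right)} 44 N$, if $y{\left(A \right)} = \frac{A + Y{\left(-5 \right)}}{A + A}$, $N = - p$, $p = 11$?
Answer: $\frac{242}{3} \approx 80.667$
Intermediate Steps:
$Y{\left(q \right)} = 9 + q$
$N = -11$ ($N = \left(-1\right) 11 = -11$)
$y{\left(A \right)} = \frac{4 + A}{2 A}$ ($y{\left(A \right)} = \frac{A + \left(9 - 5\right)}{A + A} = \frac{A + 4}{2 A} = \left(4 + A\right) \frac{1}{2 A} = \frac{4 + A}{2 A}$)
$y{\left(-3 \right)} 44 N = \frac{4 - 3}{2 \left(-3\right)} 44 \left(-11\right) = \frac{1}{2} \left(- \frac{1}{3}\right) 1 \cdot 44 \left(-11\right) = \left(- \frac{1}{6}\right) 44 \left(-11\right) = \left(- \frac{22}{3}\right) \left(-11\right) = \frac{242}{3}$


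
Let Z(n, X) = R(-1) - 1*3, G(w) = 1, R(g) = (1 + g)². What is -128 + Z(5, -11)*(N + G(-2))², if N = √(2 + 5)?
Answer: -152 - 6*√7 ≈ -167.87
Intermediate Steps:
N = √7 ≈ 2.6458
Z(n, X) = -3 (Z(n, X) = (1 - 1)² - 1*3 = 0² - 3 = 0 - 3 = -3)
-128 + Z(5, -11)*(N + G(-2))² = -128 - 3*(√7 + 1)² = -128 - 3*(1 + √7)²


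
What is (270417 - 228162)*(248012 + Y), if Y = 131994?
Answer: 16057153530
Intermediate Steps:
(270417 - 228162)*(248012 + Y) = (270417 - 228162)*(248012 + 131994) = 42255*380006 = 16057153530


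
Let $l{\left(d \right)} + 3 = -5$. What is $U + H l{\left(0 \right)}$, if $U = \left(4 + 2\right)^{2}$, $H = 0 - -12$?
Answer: $-60$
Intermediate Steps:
$l{\left(d \right)} = -8$ ($l{\left(d \right)} = -3 - 5 = -8$)
$H = 12$ ($H = 0 + 12 = 12$)
$U = 36$ ($U = 6^{2} = 36$)
$U + H l{\left(0 \right)} = 36 + 12 \left(-8\right) = 36 - 96 = -60$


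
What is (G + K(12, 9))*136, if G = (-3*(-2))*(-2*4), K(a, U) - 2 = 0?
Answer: -6256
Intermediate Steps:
K(a, U) = 2 (K(a, U) = 2 + 0 = 2)
G = -48 (G = 6*(-8) = -48)
(G + K(12, 9))*136 = (-48 + 2)*136 = -46*136 = -6256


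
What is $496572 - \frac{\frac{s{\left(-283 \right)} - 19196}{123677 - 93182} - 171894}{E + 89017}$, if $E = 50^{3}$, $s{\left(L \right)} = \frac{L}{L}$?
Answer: $\frac{648171356852021}{1305289683} \approx 4.9657 \cdot 10^{5}$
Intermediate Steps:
$s{\left(L \right)} = 1$
$E = 125000$
$496572 - \frac{\frac{s{\left(-283 \right)} - 19196}{123677 - 93182} - 171894}{E + 89017} = 496572 - \frac{\frac{1 - 19196}{123677 - 93182} - 171894}{125000 + 89017} = 496572 - \frac{- \frac{19195}{30495} - 171894}{214017} = 496572 - \left(\left(-19195\right) \frac{1}{30495} - 171894\right) \frac{1}{214017} = 496572 - \left(- \frac{3839}{6099} - 171894\right) \frac{1}{214017} = 496572 - \left(- \frac{1048385345}{6099}\right) \frac{1}{214017} = 496572 - - \frac{1048385345}{1305289683} = 496572 + \frac{1048385345}{1305289683} = \frac{648171356852021}{1305289683}$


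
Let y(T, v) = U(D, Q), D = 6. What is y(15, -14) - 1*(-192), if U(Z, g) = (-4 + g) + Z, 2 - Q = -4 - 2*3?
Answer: 206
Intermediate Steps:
Q = 12 (Q = 2 - (-4 - 2*3) = 2 - (-4 - 6) = 2 - 1*(-10) = 2 + 10 = 12)
U(Z, g) = -4 + Z + g
y(T, v) = 14 (y(T, v) = -4 + 6 + 12 = 14)
y(15, -14) - 1*(-192) = 14 - 1*(-192) = 14 + 192 = 206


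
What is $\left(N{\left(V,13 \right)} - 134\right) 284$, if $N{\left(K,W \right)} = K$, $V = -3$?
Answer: $-38908$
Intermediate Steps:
$\left(N{\left(V,13 \right)} - 134\right) 284 = \left(-3 - 134\right) 284 = \left(-137\right) 284 = -38908$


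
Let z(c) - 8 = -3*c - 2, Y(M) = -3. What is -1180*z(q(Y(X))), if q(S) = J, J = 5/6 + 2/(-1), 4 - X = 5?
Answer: -11210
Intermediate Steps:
X = -1 (X = 4 - 1*5 = 4 - 5 = -1)
J = -7/6 (J = 5*(1/6) + 2*(-1) = 5/6 - 2 = -7/6 ≈ -1.1667)
q(S) = -7/6
z(c) = 6 - 3*c (z(c) = 8 + (-3*c - 2) = 8 + (-2 - 3*c) = 6 - 3*c)
-1180*z(q(Y(X))) = -1180*(6 - 3*(-7/6)) = -1180*(6 + 7/2) = -1180*19/2 = -11210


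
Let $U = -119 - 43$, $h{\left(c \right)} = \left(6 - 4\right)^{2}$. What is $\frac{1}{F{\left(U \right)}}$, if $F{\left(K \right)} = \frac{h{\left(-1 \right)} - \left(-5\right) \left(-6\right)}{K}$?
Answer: $\frac{81}{13} \approx 6.2308$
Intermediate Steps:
$h{\left(c \right)} = 4$ ($h{\left(c \right)} = 2^{2} = 4$)
$U = -162$
$F{\left(K \right)} = - \frac{26}{K}$ ($F{\left(K \right)} = \frac{4 - \left(-5\right) \left(-6\right)}{K} = \frac{4 - 30}{K} = - \frac{26}{K}$)
$\frac{1}{F{\left(U \right)}} = \frac{1}{\left(-26\right) \frac{1}{-162}} = \frac{1}{\left(-26\right) \left(- \frac{1}{162}\right)} = \frac{1}{\frac{13}{81}} = \frac{81}{13}$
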